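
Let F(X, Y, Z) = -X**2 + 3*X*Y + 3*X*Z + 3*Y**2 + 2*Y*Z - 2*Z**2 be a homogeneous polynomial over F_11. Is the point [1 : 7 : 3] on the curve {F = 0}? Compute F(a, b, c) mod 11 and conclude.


F(1,7,3) ≡ 2 (mod 11); P is NOT on the curve.

Evaluate F(1, 7, 3) term-by-term (mod 11).
  -X**2 ↦ -1·1·1·1 = -1
  3*X*Y ↦ 3·1·7·1 = 21
  3*X*Z ↦ 3·1·1·3 = 9
  3*Y**2 ↦ 3·1·49·1 = 147
  2*Y*Z ↦ 2·1·7·3 = 42
  -2*Z**2 ↦ -2·1·1·9 = -18
Sum: F(1, 7, 3) = (-1) + (21) + (9) + (147) + (42) + (-18) = 200.
Reducing mod 11: 200 ≡ 2 (mod 11).
Since F(a, b, c) ≡ 2 ≠ 0 (mod 11), P does NOT lie on the curve.


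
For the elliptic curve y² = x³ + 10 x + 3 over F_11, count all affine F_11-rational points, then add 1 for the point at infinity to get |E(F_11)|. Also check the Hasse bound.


Affine points = {(0, 5), (0, 6), (1, 5), (1, 6), (2, 3), (2, 8), (3, 4), (3, 7), (6, 2), (6, 9), (7, 3), (7, 8), (8, 1), (8, 10), (10, 5), (10, 6)}; affine count = 16; |E(F_11)| = 17.

Discriminant check: Δ ∝ 4a³ + 27b² = 4·10³ + 27·3² = 4·1000 + 27·9 ≡ 8 (mod 11). Nonzero ⇒ E is nonsingular.
For each x ∈ F_11, compute rhs = x³ + 10·x + 3 mod 11, then count y ∈ F_11 with y² ≡ rhs.
  x = 0: rhs = 3, matching y values: 5, 6 (2 points).
  x = 1: rhs = 3, matching y values: 5, 6 (2 points).
  x = 2: rhs = 9, matching y values: 3, 8 (2 points).
  x = 3: rhs = 5, matching y values: 4, 7 (2 points).
  x = 4: rhs = 8, matching y values: none (0 points).
  x = 5: rhs = 2, matching y values: none (0 points).
  x = 6: rhs = 4, matching y values: 2, 9 (2 points).
  x = 7: rhs = 9, matching y values: 3, 8 (2 points).
  x = 8: rhs = 1, matching y values: 1, 10 (2 points).
  x = 9: rhs = 8, matching y values: none (0 points).
  x = 10: rhs = 3, matching y values: 5, 6 (2 points).
Total affine count: 16.
Full point count |E(F_11)| = 16 + 1 = 17.
Hasse bound: |17 − (11+1)| = |5| = 5 ≤ 2√11 ≈ 6.6332 ✓.


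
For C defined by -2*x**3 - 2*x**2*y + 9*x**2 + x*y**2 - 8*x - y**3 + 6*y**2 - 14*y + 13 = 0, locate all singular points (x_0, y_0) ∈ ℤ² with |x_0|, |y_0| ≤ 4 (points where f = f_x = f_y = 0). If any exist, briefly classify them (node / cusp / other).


Singular points: {(1, 2)}; classification: node.

Compute partial derivatives:
  f_x = -6*x**2 - 4*x*y + 18*x + y**2 - 8.
  f_y = -2*x**2 + 2*x*y - 3*y**2 + 12*y - 14.
Scan x_0 ∈ {−4, ..., 4}. For each x_0, f_y(x_0, y) is a polynomial in y; find its integer roots y ∈ {−4, ..., 4}, then test f_x and f at those candidates.
  x = -4: f_y(-4, y) = -3*y**2 + 4*y - 46; no integer root y with |y| ≤ 4.
  x = -3: f_y(-3, y) = -3*y**2 + 6*y - 32; no integer root y with |y| ≤ 4.
  x = -2: f_y(-2, y) = -3*y**2 + 8*y - 22; no integer root y with |y| ≤ 4.
  x = -1: f_y(-1, y) = -3*y**2 + 10*y - 16; no integer root y with |y| ≤ 4.
  x = 0: f_y(0, y) = -3*y**2 + 12*y - 14; no integer root y with |y| ≤ 4.
  x = 1: f_y(1, y) = -3*y**2 + 14*y - 16; vanishes at y ∈ {2}. (1, 2): f_x = 0, f = 0 — SINGULAR.
  x = 2: f_y(2, y) = -3*y**2 + 16*y - 22; no integer root y with |y| ≤ 4.
  x = 3: f_y(3, y) = -3*y**2 + 18*y - 32; no integer root y with |y| ≤ 4.
  x = 4: f_y(4, y) = -3*y**2 + 20*y - 46; no integer root y with |y| ≤ 4.
Only singular point on the grid: (1, 2).
Classify: substitute x = 1 + u, y = 2 + v and expand: f = -2*u**3 - 2*u**2*v - u**2 + u*v**2 - v**3 + v**2.
No constant or linear terms (consistent with a singular point). Quadratic part: -u**2 + v**2. Cubic part: -2*u**3 - 2*u**2*v + u*v**2 - v**3.
The quadratic part v**2 - u**2 = (v − u)(v + u) splits into two distinct linear factors, so there are two distinct tangent lines y − 2 = ±(x − 1) — this is a node (ordinary double point).
Classification: node.


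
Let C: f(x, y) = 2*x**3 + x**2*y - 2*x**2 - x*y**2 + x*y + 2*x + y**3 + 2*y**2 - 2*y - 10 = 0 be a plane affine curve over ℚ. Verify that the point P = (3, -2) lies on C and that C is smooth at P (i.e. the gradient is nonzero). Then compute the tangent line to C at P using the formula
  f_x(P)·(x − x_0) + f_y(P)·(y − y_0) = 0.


Tangent line at P: 26*x + 26*y - 26 = 0.

Step 1: f(3, -2) = 0, so P lies on C.
Step 2: partial derivatives
  f_x(x, y) = 6*x**2 + 2*x*y - 4*x - y**2 + y + 2, f_y(x, y) = x**2 - 2*x*y + x + 3*y**2 + 4*y - 2.
  f_x(P) = 26, f_y(P) = 26 (gradient nonzero, so P is smooth).
Step 3: tangent line at P: 26·(x − 3) + 26·(y − -2) = 0.
Expanding: 26*x + 26*y - 26 = 0.


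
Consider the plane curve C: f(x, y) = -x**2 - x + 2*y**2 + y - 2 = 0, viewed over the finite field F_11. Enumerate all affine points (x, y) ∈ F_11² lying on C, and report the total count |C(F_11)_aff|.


Affine F_11-points: {(1, 8), (3, 1), (3, 4), (4, 0), (4, 5), (5, 2), (5, 3), (6, 0), (6, 5), (7, 1), (7, 4), (9, 8)}; count = 12.

For each of the 121 pairs (x, y) ∈ F_11², evaluate f(x, y) mod 11. Record the zeros.
  x = 0: [0↦9, 1↦1, 2↦8, 3↦8, 4↦1, 5↦9, 6↦10, 7↦4, 8↦2, 9↦4, 10↦10]  zeros at y ∈ ∅
  x = 1: [0↦7, 1↦10, 2↦6, 3↦6, 4↦10, 5↦7, 6↦8, 7↦2, 8↦0, 9↦2, 10↦8]  zeros at y ∈ {8}
  x = 2: [0↦3, 1↦6, 2↦2, 3↦2, 4↦6, 5↦3, 6↦4, 7↦9, 8↦7, 9↦9, 10↦4]  zeros at y ∈ ∅
  x = 3: [0↦8, 1↦0, 2↦7, 3↦7, 4↦0, 5↦8, 6↦9, 7↦3, 8↦1, 9↦3, 10↦9]  zeros at y ∈ {1, 4}
  x = 4: [0↦0, 1↦3, 2↦10, 3↦10, 4↦3, 5↦0, 6↦1, 7↦6, 8↦4, 9↦6, 10↦1]  zeros at y ∈ {0, 5}
  x = 5: [0↦1, 1↦4, 2↦0, 3↦0, 4↦4, 5↦1, 6↦2, 7↦7, 8↦5, 9↦7, 10↦2]  zeros at y ∈ {2, 3}
  x = 6: [0↦0, 1↦3, 2↦10, 3↦10, 4↦3, 5↦0, 6↦1, 7↦6, 8↦4, 9↦6, 10↦1]  zeros at y ∈ {0, 5}
  x = 7: [0↦8, 1↦0, 2↦7, 3↦7, 4↦0, 5↦8, 6↦9, 7↦3, 8↦1, 9↦3, 10↦9]  zeros at y ∈ {1, 4}
  x = 8: [0↦3, 1↦6, 2↦2, 3↦2, 4↦6, 5↦3, 6↦4, 7↦9, 8↦7, 9↦9, 10↦4]  zeros at y ∈ ∅
  x = 9: [0↦7, 1↦10, 2↦6, 3↦6, 4↦10, 5↦7, 6↦8, 7↦2, 8↦0, 9↦2, 10↦8]  zeros at y ∈ {8}
  x = 10: [0↦9, 1↦1, 2↦8, 3↦8, 4↦1, 5↦9, 6↦10, 7↦4, 8↦2, 9↦4, 10↦10]  zeros at y ∈ ∅
Collecting zeros: affine points = {(1, 8), (3, 1), (3, 4), (4, 0), (4, 5), (5, 2), (5, 3), (6, 0), (6, 5), (7, 1), (7, 4), (9, 8)}.
Total count |C(F_11)_aff| = 12.


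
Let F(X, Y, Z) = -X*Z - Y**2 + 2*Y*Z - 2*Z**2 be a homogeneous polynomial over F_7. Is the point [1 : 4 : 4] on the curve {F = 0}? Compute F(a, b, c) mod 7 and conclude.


F(1,4,4) ≡ 1 (mod 7); P is NOT on the curve.

Evaluate F(1, 4, 4) term-by-term (mod 7).
  -X*Z ↦ -1·1·1·4 = -4
  -Y**2 ↦ -1·1·16·1 = -16
  2*Y*Z ↦ 2·1·4·4 = 32
  -2*Z**2 ↦ -2·1·1·16 = -32
Sum: F(1, 4, 4) = (-4) + (-16) + (32) + (-32) = -20.
Reducing mod 7: -20 ≡ 1 (mod 7).
Since F(a, b, c) ≡ 1 ≠ 0 (mod 7), P does NOT lie on the curve.


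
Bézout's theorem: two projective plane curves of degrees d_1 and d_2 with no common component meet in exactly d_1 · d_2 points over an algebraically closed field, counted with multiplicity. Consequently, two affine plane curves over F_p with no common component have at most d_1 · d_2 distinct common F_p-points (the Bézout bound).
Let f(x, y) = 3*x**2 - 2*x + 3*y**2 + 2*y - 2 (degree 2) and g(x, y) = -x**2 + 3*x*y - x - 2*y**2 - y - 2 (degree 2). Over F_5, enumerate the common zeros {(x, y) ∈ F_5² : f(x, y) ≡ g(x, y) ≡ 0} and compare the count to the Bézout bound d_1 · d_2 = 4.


Common zeros: ∅; count = 0; Bézout bound = 4.

deg(f) = 2, deg(g) = 2, so Bézout bound = 4.
Scan x ∈ F_5. For each x, list the y ∈ F_5 with f(x, y) ≡ 0 and those with g(x, y) ≡ 0 (mod 5); the common zeros in that column are the intersection.
  x = 0: f ≡ 0 at y ∈ ∅; g ≡ 0 at y ∈ {1}; common: ∅.
  x = 1: f ≡ 0 at y ∈ {2, 4}; g ≡ 0 at y ∈ ∅; common: ∅.
  x = 2: f ≡ 0 at y ∈ ∅; g ≡ 0 at y ∈ {1, 4}; common: ∅.
  x = 3: f ≡ 0 at y ∈ {2, 4}; g ≡ 0 at y ∈ ∅; common: ∅.
  x = 4: f ≡ 0 at y ∈ ∅; g ≡ 0 at y ∈ {4}; common: ∅.
Collecting: common zeros = ∅, so the count is 0.
Comparison with the Bézout bound: 0 ≤ 4 = deg(f)·deg(g), as expected for curves with no common component (the affine F_5-count falls short of the bound because intersections may lie at infinity, over extension fields, or carry multiplicity).


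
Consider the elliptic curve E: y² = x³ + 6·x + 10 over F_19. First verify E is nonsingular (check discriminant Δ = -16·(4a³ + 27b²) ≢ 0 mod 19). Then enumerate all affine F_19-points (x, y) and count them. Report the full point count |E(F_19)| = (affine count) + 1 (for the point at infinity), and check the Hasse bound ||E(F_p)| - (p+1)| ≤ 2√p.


Affine points = {(1, 6), (1, 13), (2, 7), (2, 12), (3, 6), (3, 13), (8, 0), (10, 5), (10, 14), (11, 1), (11, 18), (12, 9), (12, 10), (13, 9), (13, 10), (14, 8), (14, 11), (15, 6), (15, 13), (17, 3), (17, 16)}; affine count = 21; |E(F_19)| = 22.

Discriminant check: Δ ∝ 4a³ + 27b² = 4·6³ + 27·10² = 4·216 + 27·100 ≡ 11 (mod 19). Nonzero ⇒ E is nonsingular.
For each x ∈ F_19, compute rhs = x³ + 6·x + 10 mod 19, then count y ∈ F_19 with y² ≡ rhs.
  x = 0: rhs = 10, matching y values: none (0 points).
  x = 1: rhs = 17, matching y values: 6, 13 (2 points).
  x = 2: rhs = 11, matching y values: 7, 12 (2 points).
  x = 3: rhs = 17, matching y values: 6, 13 (2 points).
  x = 4: rhs = 3, matching y values: none (0 points).
  x = 5: rhs = 13, matching y values: none (0 points).
  x = 6: rhs = 15, matching y values: none (0 points).
  x = 7: rhs = 15, matching y values: none (0 points).
  x = 8: rhs = 0, matching y values: 0 (1 points).
  x = 9: rhs = 14, matching y values: none (0 points).
  x = 10: rhs = 6, matching y values: 5, 14 (2 points).
  x = 11: rhs = 1, matching y values: 1, 18 (2 points).
  x = 12: rhs = 5, matching y values: 9, 10 (2 points).
  x = 13: rhs = 5, matching y values: 9, 10 (2 points).
  x = 14: rhs = 7, matching y values: 8, 11 (2 points).
  x = 15: rhs = 17, matching y values: 6, 13 (2 points).
  x = 16: rhs = 3, matching y values: none (0 points).
  x = 17: rhs = 9, matching y values: 3, 16 (2 points).
  x = 18: rhs = 3, matching y values: none (0 points).
Total affine count: 21.
Full point count |E(F_19)| = 21 + 1 = 22.
Hasse bound: |22 − (19+1)| = |2| = 2 ≤ 2√19 ≈ 8.7178 ✓.


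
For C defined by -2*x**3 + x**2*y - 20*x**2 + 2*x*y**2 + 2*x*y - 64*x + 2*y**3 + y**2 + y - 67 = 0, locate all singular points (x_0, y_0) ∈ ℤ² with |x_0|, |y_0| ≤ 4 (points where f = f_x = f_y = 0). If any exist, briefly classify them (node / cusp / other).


Singular points: {(-3, 1)}; classification: node.

Compute partial derivatives:
  f_x = -6*x**2 + 2*x*y - 40*x + 2*y**2 + 2*y - 64.
  f_y = x**2 + 4*x*y + 2*x + 6*y**2 + 2*y + 1.
Scan x_0 ∈ {−4, ..., 4}. For each x_0, f_y(x_0, y) is a polynomial in y; find its integer roots y ∈ {−4, ..., 4}, then test f_x and f at those candidates.
  x = -4: f_y(-4, y) = 6*y**2 - 14*y + 9; no integer root y with |y| ≤ 4.
  x = -3: f_y(-3, y) = 6*y**2 - 10*y + 4; vanishes at y ∈ {1}. (-3, 1): f_x = 0, f = 0 — SINGULAR.
  x = -2: f_y(-2, y) = 6*y**2 - 6*y + 1; no integer root y with |y| ≤ 4.
  x = -1: f_y(-1, y) = 6*y**2 - 2*y; vanishes at y ∈ {0}. (-1, 0): f_x = -30 ≠ 0.
  x = 0: f_y(0, y) = 6*y**2 + 2*y + 1; no integer root y with |y| ≤ 4.
  x = 1: f_y(1, y) = 6*y**2 + 6*y + 4; no integer root y with |y| ≤ 4.
  x = 2: f_y(2, y) = 6*y**2 + 10*y + 9; no integer root y with |y| ≤ 4.
  x = 3: f_y(3, y) = 6*y**2 + 14*y + 16; no integer root y with |y| ≤ 4.
  x = 4: f_y(4, y) = 6*y**2 + 18*y + 25; no integer root y with |y| ≤ 4.
Only singular point on the grid: (-3, 1).
Classify: substitute x = -3 + u, y = 1 + v and expand: f = -2*u**3 + u**2*v - u**2 + 2*u*v**2 + 2*v**3 + v**2.
No constant or linear terms (consistent with a singular point). Quadratic part: -u**2 + v**2. Cubic part: -2*u**3 + u**2*v + 2*u*v**2 + 2*v**3.
The quadratic part v**2 - u**2 = (v − u)(v + u) splits into two distinct linear factors, so there are two distinct tangent lines y − 1 = ±(x − -3) — this is a node (ordinary double point).
Classification: node.


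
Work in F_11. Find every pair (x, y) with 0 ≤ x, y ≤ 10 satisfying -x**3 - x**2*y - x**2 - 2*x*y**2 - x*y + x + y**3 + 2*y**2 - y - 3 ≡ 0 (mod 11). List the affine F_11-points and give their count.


Affine F_11-points: {(0, 2), (1, 8), (3, 4), (4, 5), (5, 3), (5, 8), (6, 4), (7, 6), (7, 8), (7, 9), (8, 4), (10, 1), (10, 7), (10, 10)}; count = 14.

For each of the 121 pairs (x, y) ∈ F_11², evaluate f(x, y) mod 11. Record the zeros.
  x = 0: [0↦8, 1↦10, 2↦0, 3↦6, 4↦1, 5↦2, 6↦4, 7↦2, 8↦2, 9↦10, 10↦10]  zeros at y ∈ {2}
  x = 1: [0↦7, 1↦5, 2↦9, 3↦3, 4↦4, 5↦7, 6↦7, 7↦10, 8↦0, 9↦5, 10↦9]  zeros at y ∈ {8}
  x = 2: [0↦9, 1↦1, 2↦6, 3↦8, 4↦2, 5↦5, 6↦1, 7↦7, 8↦7, 9↦7, 10↦2]  zeros at y ∈ ∅
  x = 3: [0↦8, 1↦3, 2↦7, 3↦4, 4↦0, 5↦1, 6↦2, 7↦9, 8↦6, 9↦10, 10↦5]  zeros at y ∈ {4}
  x = 4: [0↦9, 1↦5, 2↦6, 3↦7, 4↦3, 5↦0, 6↦4, 7↦10, 8↦2, 9↦8, 10↦1]  zeros at y ∈ {5}
  x = 5: [0↦6, 1↦1, 2↦8, 3↦0, 4↦5, 5↦7, 6↦1, 7↦4, 8↦0, 9↦6, 10↦6]  zeros at y ∈ {3, 8}
  x = 6: [0↦4, 1↦7, 2↦7, 3↦10, 4↦0, 5↦5, 6↦9, 7↦7, 8↦5, 9↦9, 10↦3]  zeros at y ∈ {4}
  x = 7: [0↦8, 1↦6, 2↦8, 3↦9, 4↦4, 5↦10, 6↦0, 7↦2, 8↦0, 9↦0, 10↦8]  zeros at y ∈ {6, 8, 9}
  x = 8: [0↦1, 1↦3, 2↦5, 3↦2, 4↦0, 5↦5, 6↦1, 7↦5, 8↦1, 9↦6, 10↦4]  zeros at y ∈ {4}
  x = 9: [0↦10, 1↦3, 2↦3, 3↦5, 4↦4, 5↦6, 6↦6, 7↦10, 8↦2, 9↦10, 10↦7]  zeros at y ∈ ∅
  x = 10: [0↦7, 1↦0, 2↦7, 3↦1, 4↦10, 5↦7, 6↦9, 7↦0, 8↦8, 9↦6, 10↦0]  zeros at y ∈ {1, 7, 10}
Collecting zeros: affine points = {(0, 2), (1, 8), (3, 4), (4, 5), (5, 3), (5, 8), (6, 4), (7, 6), (7, 8), (7, 9), (8, 4), (10, 1), (10, 7), (10, 10)}.
Total count |C(F_11)_aff| = 14.


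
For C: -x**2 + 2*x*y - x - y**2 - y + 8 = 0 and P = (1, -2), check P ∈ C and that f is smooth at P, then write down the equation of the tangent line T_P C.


Tangent line at P: -7*x + 5*y + 17 = 0.

Step 1: f(1, -2) = 0, so P lies on C.
Step 2: partial derivatives
  f_x(x, y) = -2*x + 2*y - 1, f_y(x, y) = 2*x - 2*y - 1.
  f_x(P) = -7, f_y(P) = 5 (gradient nonzero, so P is smooth).
Step 3: tangent line at P: -7·(x − 1) + 5·(y − -2) = 0.
Expanding: -7*x + 5*y + 17 = 0.


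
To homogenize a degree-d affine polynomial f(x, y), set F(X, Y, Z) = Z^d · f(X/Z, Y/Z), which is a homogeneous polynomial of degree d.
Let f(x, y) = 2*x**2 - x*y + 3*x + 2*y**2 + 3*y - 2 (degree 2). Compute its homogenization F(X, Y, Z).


F(X, Y, Z) = 2*X**2 - X*Y + 3*X*Z + 2*Y**2 + 3*Y*Z - 2*Z**2

deg(f) = 2.
Substitute x = X/Z, y = Y/Z into f, then multiply by Z^2.
  monomial 2·x^2·y^0 ↦ 2·X^2·Y^0·Z^0.
  monomial -1·x^1·y^1 ↦ -1·X^1·Y^1·Z^0.
  monomial 3·x^1·y^0 ↦ 3·X^1·Y^0·Z^1.
  monomial 2·x^0·y^2 ↦ 2·X^0·Y^2·Z^0.
  monomial 3·x^0·y^1 ↦ 3·X^0·Y^1·Z^1.
  monomial -2·x^0·y^0 ↦ -2·X^0·Y^0·Z^2.
Collecting: F(X, Y, Z) = 2*X**2 - X*Y + 3*X*Z + 2*Y**2 + 3*Y*Z - 2*Z**2.


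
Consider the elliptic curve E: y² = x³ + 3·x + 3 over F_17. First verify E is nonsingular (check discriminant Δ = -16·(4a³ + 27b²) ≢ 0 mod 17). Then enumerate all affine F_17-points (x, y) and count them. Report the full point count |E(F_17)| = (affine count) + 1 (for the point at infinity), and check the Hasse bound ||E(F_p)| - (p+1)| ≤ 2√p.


Affine points = {(2, 0), (6, 4), (6, 13), (10, 8), (10, 9), (12, 4), (12, 13), (14, 1), (14, 16), (16, 4), (16, 13)}; affine count = 11; |E(F_17)| = 12.

Discriminant check: Δ ∝ 4a³ + 27b² = 4·3³ + 27·3² = 4·27 + 27·9 ≡ 11 (mod 17). Nonzero ⇒ E is nonsingular.
For each x ∈ F_17, compute rhs = x³ + 3·x + 3 mod 17, then count y ∈ F_17 with y² ≡ rhs.
  x = 0: rhs = 3, matching y values: none (0 points).
  x = 1: rhs = 7, matching y values: none (0 points).
  x = 2: rhs = 0, matching y values: 0 (1 points).
  x = 3: rhs = 5, matching y values: none (0 points).
  x = 4: rhs = 11, matching y values: none (0 points).
  x = 5: rhs = 7, matching y values: none (0 points).
  x = 6: rhs = 16, matching y values: 4, 13 (2 points).
  x = 7: rhs = 10, matching y values: none (0 points).
  x = 8: rhs = 12, matching y values: none (0 points).
  x = 9: rhs = 11, matching y values: none (0 points).
  x = 10: rhs = 13, matching y values: 8, 9 (2 points).
  x = 11: rhs = 7, matching y values: none (0 points).
  x = 12: rhs = 16, matching y values: 4, 13 (2 points).
  x = 13: rhs = 12, matching y values: none (0 points).
  x = 14: rhs = 1, matching y values: 1, 16 (2 points).
  x = 15: rhs = 6, matching y values: none (0 points).
  x = 16: rhs = 16, matching y values: 4, 13 (2 points).
Total affine count: 11.
Full point count |E(F_17)| = 11 + 1 = 12.
Hasse bound: |12 − (17+1)| = |-6| = 6 ≤ 2√17 ≈ 8.2462 ✓.


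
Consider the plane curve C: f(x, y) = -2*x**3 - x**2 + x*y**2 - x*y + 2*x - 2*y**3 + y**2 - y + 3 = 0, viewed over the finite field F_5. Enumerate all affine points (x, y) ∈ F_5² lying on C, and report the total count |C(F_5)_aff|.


Affine F_5-points: {(0, 3), (1, 1), (1, 2), (1, 3), (2, 1), (2, 4), (4, 1)}; count = 7.

For each of the 25 pairs (x, y) ∈ F_5², evaluate f(x, y) mod 5. Record the zeros.
  x = 0: [0↦3, 1↦1, 2↦4, 3↦0, 4↦2]  zeros at y ∈ {3}
  x = 1: [0↦2, 1↦0, 2↦0, 3↦0, 4↦3]  zeros at y ∈ {1, 2, 3}
  x = 2: [0↦2, 1↦0, 2↦2, 3↦1, 4↦0]  zeros at y ∈ {1, 4}
  x = 3: [0↦1, 1↦4, 2↦3, 3↦1, 4↦1]  zeros at y ∈ ∅
  x = 4: [0↦2, 1↦0, 2↦1, 3↦3, 4↦4]  zeros at y ∈ {1}
Collecting zeros: affine points = {(0, 3), (1, 1), (1, 2), (1, 3), (2, 1), (2, 4), (4, 1)}.
Total count |C(F_5)_aff| = 7.


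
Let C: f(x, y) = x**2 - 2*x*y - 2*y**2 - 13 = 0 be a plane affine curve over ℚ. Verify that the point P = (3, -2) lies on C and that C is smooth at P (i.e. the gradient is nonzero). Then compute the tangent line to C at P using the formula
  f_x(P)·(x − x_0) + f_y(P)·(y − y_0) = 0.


Tangent line at P: 10*x + 2*y - 26 = 0.

Step 1: f(3, -2) = 0, so P lies on C.
Step 2: partial derivatives
  f_x(x, y) = 2*x - 2*y, f_y(x, y) = -2*x - 4*y.
  f_x(P) = 10, f_y(P) = 2 (gradient nonzero, so P is smooth).
Step 3: tangent line at P: 10·(x − 3) + 2·(y − -2) = 0.
Expanding: 10*x + 2*y - 26 = 0.


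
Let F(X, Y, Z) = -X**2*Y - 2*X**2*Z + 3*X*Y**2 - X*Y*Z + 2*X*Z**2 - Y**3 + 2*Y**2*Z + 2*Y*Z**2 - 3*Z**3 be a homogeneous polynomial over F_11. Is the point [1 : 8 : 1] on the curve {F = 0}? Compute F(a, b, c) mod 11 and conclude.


F(1,8,1) ≡ 3 (mod 11); P is NOT on the curve.

Evaluate F(1, 8, 1) term-by-term (mod 11).
  -X**2*Y ↦ -1·1·8·1 = -8
  -2*X**2*Z ↦ -2·1·1·1 = -2
  3*X*Y**2 ↦ 3·1·64·1 = 192
  -X*Y*Z ↦ -1·1·8·1 = -8
  2*X*Z**2 ↦ 2·1·1·1 = 2
  -Y**3 ↦ -1·1·512·1 = -512
  2*Y**2*Z ↦ 2·1·64·1 = 128
  2*Y*Z**2 ↦ 2·1·8·1 = 16
  -3*Z**3 ↦ -3·1·1·1 = -3
Sum: F(1, 8, 1) = (-8) + (-2) + (192) + (-8) + (2) + (-512) + (128) + (16) + (-3) = -195.
Reducing mod 11: -195 ≡ 3 (mod 11).
Since F(a, b, c) ≡ 3 ≠ 0 (mod 11), P does NOT lie on the curve.


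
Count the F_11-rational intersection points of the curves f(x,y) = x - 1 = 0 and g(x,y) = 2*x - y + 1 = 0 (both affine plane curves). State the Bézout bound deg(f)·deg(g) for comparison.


Common zeros: {(1, 3)}; count = 1; Bézout bound = 1.

deg(f) = 1, deg(g) = 1, so Bézout bound = 1.
Scan x ∈ F_11. For each x, list the y ∈ F_11 with f(x, y) ≡ 0 and those with g(x, y) ≡ 0 (mod 11); the common zeros in that column are the intersection.
  x = 0: f ≡ 0 at y ∈ ∅; g ≡ 0 at y ∈ {1}; common: ∅.
  x = 1: f ≡ 0 at y ∈ {0, 1, 2, 3, 4, 5, 6, 7, 8, 9, 10}; g ≡ 0 at y ∈ {3}; common: {3}.
  x = 2: f ≡ 0 at y ∈ ∅; g ≡ 0 at y ∈ {5}; common: ∅.
  x = 3: f ≡ 0 at y ∈ ∅; g ≡ 0 at y ∈ {7}; common: ∅.
  x = 4: f ≡ 0 at y ∈ ∅; g ≡ 0 at y ∈ {9}; common: ∅.
  x = 5: f ≡ 0 at y ∈ ∅; g ≡ 0 at y ∈ {0}; common: ∅.
  x = 6: f ≡ 0 at y ∈ ∅; g ≡ 0 at y ∈ {2}; common: ∅.
  x = 7: f ≡ 0 at y ∈ ∅; g ≡ 0 at y ∈ {4}; common: ∅.
  x = 8: f ≡ 0 at y ∈ ∅; g ≡ 0 at y ∈ {6}; common: ∅.
  x = 9: f ≡ 0 at y ∈ ∅; g ≡ 0 at y ∈ {8}; common: ∅.
  x = 10: f ≡ 0 at y ∈ ∅; g ≡ 0 at y ∈ {10}; common: ∅.
Collecting: common zeros = {(1, 3)}, so the count is 1.
Comparison with the Bézout bound: 1 ≤ 1 = deg(f)·deg(g), as expected for curves with no common component (the bound is attained).


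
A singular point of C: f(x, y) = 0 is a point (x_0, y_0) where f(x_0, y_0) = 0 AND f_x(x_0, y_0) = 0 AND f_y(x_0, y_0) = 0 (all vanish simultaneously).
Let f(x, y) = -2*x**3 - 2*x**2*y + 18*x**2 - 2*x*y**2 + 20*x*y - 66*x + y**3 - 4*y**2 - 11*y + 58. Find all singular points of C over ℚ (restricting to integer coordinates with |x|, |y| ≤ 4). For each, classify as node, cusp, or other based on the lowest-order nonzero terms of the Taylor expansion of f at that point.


Singular points: {(2, 3)}; classification: cusp.

Compute partial derivatives:
  f_x = -6*x**2 - 4*x*y + 36*x - 2*y**2 + 20*y - 66.
  f_y = -2*x**2 - 4*x*y + 20*x + 3*y**2 - 8*y - 11.
Scan x_0 ∈ {−4, ..., 4}. For each x_0, f_y(x_0, y) is a polynomial in y; find its integer roots y ∈ {−4, ..., 4}, then test f_x and f at those candidates.
  x = -4: f_y(-4, y) = 3*y**2 + 8*y - 123; no integer root y with |y| ≤ 4.
  x = -3: f_y(-3, y) = 3*y**2 + 4*y - 89; no integer root y with |y| ≤ 4.
  x = -2: f_y(-2, y) = 3*y**2 - 59; no integer root y with |y| ≤ 4.
  x = -1: f_y(-1, y) = 3*y**2 - 4*y - 33; no integer root y with |y| ≤ 4.
  x = 0: f_y(0, y) = 3*y**2 - 8*y - 11; vanishes at y ∈ {-1}. (0, -1): f_x = -88 ≠ 0.
  x = 1: f_y(1, y) = 3*y**2 - 12*y + 7; no integer root y with |y| ≤ 4.
  x = 2: f_y(2, y) = 3*y**2 - 16*y + 21; vanishes at y ∈ {3}. (2, 3): f_x = 0, f = 0 — SINGULAR.
  x = 3: f_y(3, y) = 3*y**2 - 20*y + 31; no integer root y with |y| ≤ 4.
  x = 4: f_y(4, y) = 3*y**2 - 24*y + 37; no integer root y with |y| ≤ 4.
Only singular point on the grid: (2, 3).
Classify: substitute x = 2 + u, y = 3 + v and expand: f = -2*u**3 - 2*u**2*v - 2*u*v**2 + v**3 + v**2.
No constant or linear terms (consistent with a singular point). Quadratic part: v**2. Cubic part: -2*u**3 - 2*u**2*v - 2*u*v**2 + v**3.
The quadratic part v**2 is a perfect square, so there is a single (double) tangent line v = 0, i.e. y = 3. Restricting the cubic part to that line (v = 0) leaves -2*u**3 ≠ 0, so f is not divisible by v and the branch is v² ≈ 2*u**3 to lowest order — this is a cusp.
Classification: cusp.


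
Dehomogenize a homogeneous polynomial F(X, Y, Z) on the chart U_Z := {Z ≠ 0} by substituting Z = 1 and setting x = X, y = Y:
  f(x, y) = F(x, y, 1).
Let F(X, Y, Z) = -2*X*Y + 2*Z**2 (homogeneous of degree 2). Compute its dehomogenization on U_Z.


f(x, y) = -2*x*y + 2

On U_Z we set Z = 1. Each monomial c·X^i·Y^j·Z^k in F becomes c·x^i·y^j·1^k = c·x^i·y^j.
Substituting Z = 1: F(X, Y, 1) = -2*x*y + 2.
Note: deg(f) ≤ deg(F) = 2; strict inequality happens when F is divisible by Z (lost terms).


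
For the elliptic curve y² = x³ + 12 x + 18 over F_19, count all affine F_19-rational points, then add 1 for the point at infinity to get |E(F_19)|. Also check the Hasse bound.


Affine points = {(3, 9), (3, 10), (4, 4), (4, 15), (9, 0), (10, 6), (10, 13), (12, 3), (12, 16), (14, 2), (14, 17), (15, 1), (15, 18), (17, 9), (17, 10), (18, 9), (18, 10)}; affine count = 17; |E(F_19)| = 18.

Discriminant check: Δ ∝ 4a³ + 27b² = 4·12³ + 27·18² = 4·1728 + 27·324 ≡ 4 (mod 19). Nonzero ⇒ E is nonsingular.
For each x ∈ F_19, compute rhs = x³ + 12·x + 18 mod 19, then count y ∈ F_19 with y² ≡ rhs.
  x = 0: rhs = 18, matching y values: none (0 points).
  x = 1: rhs = 12, matching y values: none (0 points).
  x = 2: rhs = 12, matching y values: none (0 points).
  x = 3: rhs = 5, matching y values: 9, 10 (2 points).
  x = 4: rhs = 16, matching y values: 4, 15 (2 points).
  x = 5: rhs = 13, matching y values: none (0 points).
  x = 6: rhs = 2, matching y values: none (0 points).
  x = 7: rhs = 8, matching y values: none (0 points).
  x = 8: rhs = 18, matching y values: none (0 points).
  x = 9: rhs = 0, matching y values: 0 (1 points).
  x = 10: rhs = 17, matching y values: 6, 13 (2 points).
  x = 11: rhs = 18, matching y values: none (0 points).
  x = 12: rhs = 9, matching y values: 3, 16 (2 points).
  x = 13: rhs = 15, matching y values: none (0 points).
  x = 14: rhs = 4, matching y values: 2, 17 (2 points).
  x = 15: rhs = 1, matching y values: 1, 18 (2 points).
  x = 16: rhs = 12, matching y values: none (0 points).
  x = 17: rhs = 5, matching y values: 9, 10 (2 points).
  x = 18: rhs = 5, matching y values: 9, 10 (2 points).
Total affine count: 17.
Full point count |E(F_19)| = 17 + 1 = 18.
Hasse bound: |18 − (19+1)| = |-2| = 2 ≤ 2√19 ≈ 8.7178 ✓.


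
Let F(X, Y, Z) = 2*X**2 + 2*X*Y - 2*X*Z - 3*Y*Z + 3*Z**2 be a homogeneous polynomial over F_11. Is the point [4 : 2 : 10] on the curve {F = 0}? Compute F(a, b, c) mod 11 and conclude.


F(4,2,10) ≡ 10 (mod 11); P is NOT on the curve.

Evaluate F(4, 2, 10) term-by-term (mod 11).
  2*X**2 ↦ 2·16·1·1 = 32
  2*X*Y ↦ 2·4·2·1 = 16
  -2*X*Z ↦ -2·4·1·10 = -80
  -3*Y*Z ↦ -3·1·2·10 = -60
  3*Z**2 ↦ 3·1·1·100 = 300
Sum: F(4, 2, 10) = (32) + (16) + (-80) + (-60) + (300) = 208.
Reducing mod 11: 208 ≡ 10 (mod 11).
Since F(a, b, c) ≡ 10 ≠ 0 (mod 11), P does NOT lie on the curve.


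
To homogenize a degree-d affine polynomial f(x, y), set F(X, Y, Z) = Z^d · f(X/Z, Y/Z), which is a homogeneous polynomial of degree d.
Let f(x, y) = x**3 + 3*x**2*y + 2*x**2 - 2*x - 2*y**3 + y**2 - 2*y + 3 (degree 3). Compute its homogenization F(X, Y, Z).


F(X, Y, Z) = X**3 + 3*X**2*Y + 2*X**2*Z - 2*X*Z**2 - 2*Y**3 + Y**2*Z - 2*Y*Z**2 + 3*Z**3

deg(f) = 3.
Substitute x = X/Z, y = Y/Z into f, then multiply by Z^3.
  monomial 1·x^3·y^0 ↦ 1·X^3·Y^0·Z^0.
  monomial 3·x^2·y^1 ↦ 3·X^2·Y^1·Z^0.
  monomial 2·x^2·y^0 ↦ 2·X^2·Y^0·Z^1.
  monomial -2·x^1·y^0 ↦ -2·X^1·Y^0·Z^2.
  monomial -2·x^0·y^3 ↦ -2·X^0·Y^3·Z^0.
  monomial 1·x^0·y^2 ↦ 1·X^0·Y^2·Z^1.
  monomial -2·x^0·y^1 ↦ -2·X^0·Y^1·Z^2.
  monomial 3·x^0·y^0 ↦ 3·X^0·Y^0·Z^3.
Collecting: F(X, Y, Z) = X**3 + 3*X**2*Y + 2*X**2*Z - 2*X*Z**2 - 2*Y**3 + Y**2*Z - 2*Y*Z**2 + 3*Z**3.


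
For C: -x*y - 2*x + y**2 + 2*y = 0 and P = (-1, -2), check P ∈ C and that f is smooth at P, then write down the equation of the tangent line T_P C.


Tangent line at P: -y - 2 = 0.

Step 1: f(-1, -2) = 0, so P lies on C.
Step 2: partial derivatives
  f_x(x, y) = -y - 2, f_y(x, y) = -x + 2*y + 2.
  f_x(P) = 0, f_y(P) = -1 (gradient nonzero, so P is smooth).
Step 3: tangent line at P: 0·(x − -1) + -1·(y − -2) = 0.
Expanding: -y - 2 = 0.


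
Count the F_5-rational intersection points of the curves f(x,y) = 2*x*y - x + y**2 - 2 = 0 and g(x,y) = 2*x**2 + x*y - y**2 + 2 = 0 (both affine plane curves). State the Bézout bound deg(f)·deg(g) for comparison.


Common zeros: {(3, 0)}; count = 1; Bézout bound = 4.

deg(f) = 2, deg(g) = 2, so Bézout bound = 4.
Scan x ∈ F_5. For each x, list the y ∈ F_5 with f(x, y) ≡ 0 and those with g(x, y) ≡ 0 (mod 5); the common zeros in that column are the intersection.
  x = 0: f ≡ 0 at y ∈ ∅; g ≡ 0 at y ∈ ∅; common: ∅.
  x = 1: f ≡ 0 at y ∈ {1, 2}; g ≡ 0 at y ∈ ∅; common: ∅.
  x = 2: f ≡ 0 at y ∈ ∅; g ≡ 0 at y ∈ {0, 2}; common: ∅.
  x = 3: f ≡ 0 at y ∈ {0, 4}; g ≡ 0 at y ∈ {0, 3}; common: {0}.
  x = 4: f ≡ 0 at y ∈ ∅; g ≡ 0 at y ∈ ∅; common: ∅.
Collecting: common zeros = {(3, 0)}, so the count is 1.
Comparison with the Bézout bound: 1 ≤ 4 = deg(f)·deg(g), as expected for curves with no common component (the affine F_5-count falls short of the bound because intersections may lie at infinity, over extension fields, or carry multiplicity).


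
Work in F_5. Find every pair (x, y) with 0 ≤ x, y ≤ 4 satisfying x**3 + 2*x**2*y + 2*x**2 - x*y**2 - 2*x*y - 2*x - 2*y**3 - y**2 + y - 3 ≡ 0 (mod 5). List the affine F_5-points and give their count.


Affine F_5-points: {(0, 1), (1, 1), (3, 2), (3, 3), (4, 0)}; count = 5.

For each of the 25 pairs (x, y) ∈ F_5², evaluate f(x, y) mod 5. Record the zeros.
  x = 0: [0↦2, 1↦0, 2↦4, 3↦2, 4↦2]  zeros at y ∈ {1}
  x = 1: [0↦3, 1↦0, 2↦1, 3↦4, 4↦2]  zeros at y ∈ {1}
  x = 2: [0↦4, 1↦4, 2↦1, 3↦3, 4↦3]  zeros at y ∈ ∅
  x = 3: [0↦1, 1↦3, 2↦0, 3↦0, 4↦1]  zeros at y ∈ {2, 3}
  x = 4: [0↦0, 1↦3, 2↦4, 3↦1, 4↦2]  zeros at y ∈ {0}
Collecting zeros: affine points = {(0, 1), (1, 1), (3, 2), (3, 3), (4, 0)}.
Total count |C(F_5)_aff| = 5.


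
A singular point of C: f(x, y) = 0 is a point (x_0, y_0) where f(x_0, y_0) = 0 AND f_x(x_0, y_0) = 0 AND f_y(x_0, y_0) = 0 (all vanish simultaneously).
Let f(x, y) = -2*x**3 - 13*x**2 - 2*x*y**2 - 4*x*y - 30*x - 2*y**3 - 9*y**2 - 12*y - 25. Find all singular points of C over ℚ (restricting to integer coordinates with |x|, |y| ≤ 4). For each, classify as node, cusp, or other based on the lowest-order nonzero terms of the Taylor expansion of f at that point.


Singular points: {(-2, -1)}; classification: node.

Compute partial derivatives:
  f_x = -6*x**2 - 26*x - 2*y**2 - 4*y - 30.
  f_y = -4*x*y - 4*x - 6*y**2 - 18*y - 12.
Scan x_0 ∈ {−4, ..., 4}. For each x_0, f_y(x_0, y) is a polynomial in y; find its integer roots y ∈ {−4, ..., 4}, then test f_x and f at those candidates.
  x = -4: f_y(-4, y) = -6*y**2 - 2*y + 4; vanishes at y ∈ {-1}. (-4, -1): f_x = -20 ≠ 0.
  x = -3: f_y(-3, y) = -6*y**2 - 6*y; vanishes at y ∈ {-1, 0}. (-3, -1): f_x = -4 ≠ 0; (-3, 0): f_x = -6 ≠ 0.
  x = -2: f_y(-2, y) = -6*y**2 - 10*y - 4; vanishes at y ∈ {-1}. (-2, -1): f_x = 0, f = 0 — SINGULAR.
  x = -1: f_y(-1, y) = -6*y**2 - 14*y - 8; vanishes at y ∈ {-1}. (-1, -1): f_x = -8 ≠ 0.
  x = 0: f_y(0, y) = -6*y**2 - 18*y - 12; vanishes at y ∈ {-2, -1}. (0, -2): f_x = -30 ≠ 0; (0, -1): f_x = -28 ≠ 0.
  x = 1: f_y(1, y) = -6*y**2 - 22*y - 16; vanishes at y ∈ {-1}. (1, -1): f_x = -60 ≠ 0.
  x = 2: f_y(2, y) = -6*y**2 - 26*y - 20; vanishes at y ∈ {-1}. (2, -1): f_x = -104 ≠ 0.
  x = 3: f_y(3, y) = -6*y**2 - 30*y - 24; vanishes at y ∈ {-4, -1}. (3, -4): f_x = -178 ≠ 0; (3, -1): f_x = -160 ≠ 0.
  x = 4: f_y(4, y) = -6*y**2 - 34*y - 28; vanishes at y ∈ {-1}. (4, -1): f_x = -228 ≠ 0.
Only singular point on the grid: (-2, -1).
Classify: substitute x = -2 + u, y = -1 + v and expand: f = -2*u**3 - u**2 - 2*u*v**2 - 2*v**3 + v**2.
No constant or linear terms (consistent with a singular point). Quadratic part: -u**2 + v**2. Cubic part: -2*u**3 - 2*u*v**2 - 2*v**3.
The quadratic part v**2 - u**2 = (v − u)(v + u) splits into two distinct linear factors, so there are two distinct tangent lines y − -1 = ±(x − -2) — this is a node (ordinary double point).
Classification: node.


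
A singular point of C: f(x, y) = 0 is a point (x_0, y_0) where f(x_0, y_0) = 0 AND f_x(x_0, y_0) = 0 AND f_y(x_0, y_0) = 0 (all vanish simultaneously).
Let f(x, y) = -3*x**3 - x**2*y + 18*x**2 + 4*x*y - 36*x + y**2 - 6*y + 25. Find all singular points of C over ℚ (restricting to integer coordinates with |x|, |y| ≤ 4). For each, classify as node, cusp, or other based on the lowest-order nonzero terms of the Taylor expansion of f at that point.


Singular points: {(2, 1)}; classification: node.

Compute partial derivatives:
  f_x = -9*x**2 - 2*x*y + 36*x + 4*y - 36.
  f_y = -x**2 + 4*x + 2*y - 6.
Scan x_0 ∈ {−4, ..., 4}. For each x_0, f_y(x_0, y) is a polynomial in y; find its integer roots y ∈ {−4, ..., 4}, then test f_x and f at those candidates.
  x = -4: f_y(-4, y) = 2*y - 38; no integer root y with |y| ≤ 4.
  x = -3: f_y(-3, y) = 2*y - 27; no integer root y with |y| ≤ 4.
  x = -2: f_y(-2, y) = 2*y - 18; no integer root y with |y| ≤ 4.
  x = -1: f_y(-1, y) = 2*y - 11; no integer root y with |y| ≤ 4.
  x = 0: f_y(0, y) = 2*y - 6; vanishes at y ∈ {3}. (0, 3): f_x = -24 ≠ 0.
  x = 1: f_y(1, y) = 2*y - 3; no integer root y with |y| ≤ 4.
  x = 2: f_y(2, y) = 2*y - 2; vanishes at y ∈ {1}. (2, 1): f_x = 0, f = 0 — SINGULAR.
  x = 3: f_y(3, y) = 2*y - 3; no integer root y with |y| ≤ 4.
  x = 4: f_y(4, y) = 2*y - 6; vanishes at y ∈ {3}. (4, 3): f_x = -48 ≠ 0.
Only singular point on the grid: (2, 1).
Classify: substitute x = 2 + u, y = 1 + v and expand: f = -3*u**3 - u**2*v - u**2 + v**2.
No constant or linear terms (consistent with a singular point). Quadratic part: -u**2 + v**2. Cubic part: -3*u**3 - u**2*v.
The quadratic part v**2 - u**2 = (v − u)(v + u) splits into two distinct linear factors, so there are two distinct tangent lines y − 1 = ±(x − 2) — this is a node (ordinary double point).
Classification: node.


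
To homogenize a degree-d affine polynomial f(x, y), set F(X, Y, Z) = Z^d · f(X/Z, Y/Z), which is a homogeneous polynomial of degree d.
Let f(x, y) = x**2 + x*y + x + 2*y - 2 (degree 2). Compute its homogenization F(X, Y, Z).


F(X, Y, Z) = X**2 + X*Y + X*Z + 2*Y*Z - 2*Z**2

deg(f) = 2.
Substitute x = X/Z, y = Y/Z into f, then multiply by Z^2.
  monomial 1·x^2·y^0 ↦ 1·X^2·Y^0·Z^0.
  monomial 1·x^1·y^1 ↦ 1·X^1·Y^1·Z^0.
  monomial 1·x^1·y^0 ↦ 1·X^1·Y^0·Z^1.
  monomial 2·x^0·y^1 ↦ 2·X^0·Y^1·Z^1.
  monomial -2·x^0·y^0 ↦ -2·X^0·Y^0·Z^2.
Collecting: F(X, Y, Z) = X**2 + X*Y + X*Z + 2*Y*Z - 2*Z**2.


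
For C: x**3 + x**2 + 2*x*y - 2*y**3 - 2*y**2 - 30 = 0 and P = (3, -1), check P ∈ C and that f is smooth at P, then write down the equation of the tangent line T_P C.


Tangent line at P: 31*x + 4*y - 89 = 0.

Step 1: f(3, -1) = 0, so P lies on C.
Step 2: partial derivatives
  f_x(x, y) = 3*x**2 + 2*x + 2*y, f_y(x, y) = 2*x - 6*y**2 - 4*y.
  f_x(P) = 31, f_y(P) = 4 (gradient nonzero, so P is smooth).
Step 3: tangent line at P: 31·(x − 3) + 4·(y − -1) = 0.
Expanding: 31*x + 4*y - 89 = 0.


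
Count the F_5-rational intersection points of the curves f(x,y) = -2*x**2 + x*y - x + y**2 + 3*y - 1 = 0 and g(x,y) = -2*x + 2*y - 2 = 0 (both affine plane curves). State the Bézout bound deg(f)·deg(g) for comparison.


Common zeros: ∅; count = 0; Bézout bound = 2.

deg(f) = 2, deg(g) = 1, so Bézout bound = 2.
Scan x ∈ F_5. For each x, list the y ∈ F_5 with f(x, y) ≡ 0 and those with g(x, y) ≡ 0 (mod 5); the common zeros in that column are the intersection.
  x = 0: f ≡ 0 at y ∈ ∅; g ≡ 0 at y ∈ {1}; common: ∅.
  x = 1: f ≡ 0 at y ∈ ∅; g ≡ 0 at y ∈ {2}; common: ∅.
  x = 2: f ≡ 0 at y ∈ {1, 4}; g ≡ 0 at y ∈ {3}; common: ∅.
  x = 3: f ≡ 0 at y ∈ {1, 3}; g ≡ 0 at y ∈ {4}; common: ∅.
  x = 4: f ≡ 0 at y ∈ ∅; g ≡ 0 at y ∈ {0}; common: ∅.
Collecting: common zeros = ∅, so the count is 0.
Comparison with the Bézout bound: 0 ≤ 2 = deg(f)·deg(g), as expected for curves with no common component (the affine F_5-count falls short of the bound because intersections may lie at infinity, over extension fields, or carry multiplicity).


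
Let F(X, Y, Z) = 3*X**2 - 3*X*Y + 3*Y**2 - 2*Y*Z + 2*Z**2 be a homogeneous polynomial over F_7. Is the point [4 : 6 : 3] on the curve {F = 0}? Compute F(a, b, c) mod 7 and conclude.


F(4,6,3) ≡ 3 (mod 7); P is NOT on the curve.

Evaluate F(4, 6, 3) term-by-term (mod 7).
  3*X**2 ↦ 3·16·1·1 = 48
  -3*X*Y ↦ -3·4·6·1 = -72
  3*Y**2 ↦ 3·1·36·1 = 108
  -2*Y*Z ↦ -2·1·6·3 = -36
  2*Z**2 ↦ 2·1·1·9 = 18
Sum: F(4, 6, 3) = (48) + (-72) + (108) + (-36) + (18) = 66.
Reducing mod 7: 66 ≡ 3 (mod 7).
Since F(a, b, c) ≡ 3 ≠ 0 (mod 7), P does NOT lie on the curve.


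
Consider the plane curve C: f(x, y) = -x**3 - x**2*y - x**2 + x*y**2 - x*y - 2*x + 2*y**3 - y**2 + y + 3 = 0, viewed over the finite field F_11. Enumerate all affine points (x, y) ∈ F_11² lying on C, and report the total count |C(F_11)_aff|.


Affine F_11-points: {(1, 1), (3, 3), (3, 4), (4, 1), (4, 6), (4, 8), (5, 3), (5, 8), (5, 9), (7, 2), (9, 0), (10, 3), (10, 10)}; count = 13.

For each of the 121 pairs (x, y) ∈ F_11², evaluate f(x, y) mod 11. Record the zeros.
  x = 0: [0↦3, 1↦5, 2↦6, 3↦7, 4↦9, 5↦2, 6↦9, 7↦9, 8↦3, 9↦3, 10↦10]  zeros at y ∈ ∅
  x = 1: [0↦10, 1↦0, 2↦2, 3↦6, 4↦2, 5↦2, 6↦7, 7↦7, 8↦3, 9↦7, 10↦9]  zeros at y ∈ {1}
  x = 2: [0↦9, 1↦7, 2↦8, 3↦2, 4↦1, 5↦6, 6↦7, 7↦5, 8↦1, 9↦7, 10↦2]  zeros at y ∈ ∅
  x = 3: [0↦5, 1↦9, 2↦7, 3↦0, 4↦0, 5↦8, 6↦3, 7↦8, 8↦2, 9↦8, 10↦5]  zeros at y ∈ {3, 4}
  x = 4: [0↦3, 1↦0, 2↦4, 3↦5, 4↦4, 5↦2, 6↦0, 7↦10, 8↦0, 9↦4, 10↦1]  zeros at y ∈ {1, 6, 8}
  x = 5: [0↦8, 1↦7, 2↦4, 3↦0, 4↦7, 5↦4, 6↦3, 7↦5, 8↦0, 9↦0, 10↦6]  zeros at y ∈ {3, 8, 9}
  x = 6: [0↦3, 1↦2, 2↦1, 3↦1, 4↦3, 5↦8, 6↦6, 7↦9, 8↦7, 9↦1, 10↦3]  zeros at y ∈ ∅
  x = 7: [0↦4, 1↦1, 2↦0, 3↦2, 4↦8, 5↦8, 6↦3, 7↦5, 8↦4, 9↦1, 10↦8]  zeros at y ∈ {2}
  x = 8: [0↦5, 1↦9, 2↦6, 3↦8, 4↦5, 5↦9, 6↦10, 7↦9, 8↦7, 9↦5, 10↦4]  zeros at y ∈ ∅
  x = 9: [0↦0, 1↦9, 2↦2, 3↦2, 4↦10, 5↦5, 6↦10, 7↦4, 8↦10, 9↦7, 10↦7]  zeros at y ∈ {0}
  x = 10: [0↦5, 1↦6, 2↦4, 3↦0, 4↦6, 5↦1, 6↦8, 7↦6, 8↦7, 9↦1, 10↦0]  zeros at y ∈ {3, 10}
Collecting zeros: affine points = {(1, 1), (3, 3), (3, 4), (4, 1), (4, 6), (4, 8), (5, 3), (5, 8), (5, 9), (7, 2), (9, 0), (10, 3), (10, 10)}.
Total count |C(F_11)_aff| = 13.


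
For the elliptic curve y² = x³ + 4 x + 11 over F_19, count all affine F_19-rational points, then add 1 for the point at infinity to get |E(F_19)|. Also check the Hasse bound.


Affine points = {(0, 7), (0, 12), (1, 4), (1, 15), (5, 2), (5, 17), (6, 2), (6, 17), (8, 2), (8, 17), (9, 4), (9, 15), (10, 5), (10, 14), (12, 1), (12, 18), (15, 8), (15, 11), (18, 5), (18, 14)}; affine count = 20; |E(F_19)| = 21.

Discriminant check: Δ ∝ 4a³ + 27b² = 4·4³ + 27·11² = 4·64 + 27·121 ≡ 8 (mod 19). Nonzero ⇒ E is nonsingular.
For each x ∈ F_19, compute rhs = x³ + 4·x + 11 mod 19, then count y ∈ F_19 with y² ≡ rhs.
  x = 0: rhs = 11, matching y values: 7, 12 (2 points).
  x = 1: rhs = 16, matching y values: 4, 15 (2 points).
  x = 2: rhs = 8, matching y values: none (0 points).
  x = 3: rhs = 12, matching y values: none (0 points).
  x = 4: rhs = 15, matching y values: none (0 points).
  x = 5: rhs = 4, matching y values: 2, 17 (2 points).
  x = 6: rhs = 4, matching y values: 2, 17 (2 points).
  x = 7: rhs = 2, matching y values: none (0 points).
  x = 8: rhs = 4, matching y values: 2, 17 (2 points).
  x = 9: rhs = 16, matching y values: 4, 15 (2 points).
  x = 10: rhs = 6, matching y values: 5, 14 (2 points).
  x = 11: rhs = 18, matching y values: none (0 points).
  x = 12: rhs = 1, matching y values: 1, 18 (2 points).
  x = 13: rhs = 18, matching y values: none (0 points).
  x = 14: rhs = 18, matching y values: none (0 points).
  x = 15: rhs = 7, matching y values: 8, 11 (2 points).
  x = 16: rhs = 10, matching y values: none (0 points).
  x = 17: rhs = 14, matching y values: none (0 points).
  x = 18: rhs = 6, matching y values: 5, 14 (2 points).
Total affine count: 20.
Full point count |E(F_19)| = 20 + 1 = 21.
Hasse bound: |21 − (19+1)| = |1| = 1 ≤ 2√19 ≈ 8.7178 ✓.


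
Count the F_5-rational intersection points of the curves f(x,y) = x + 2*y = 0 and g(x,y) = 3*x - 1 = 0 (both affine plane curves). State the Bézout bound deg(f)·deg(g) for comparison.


Common zeros: {(2, 4)}; count = 1; Bézout bound = 1.

deg(f) = 1, deg(g) = 1, so Bézout bound = 1.
Scan x ∈ F_5. For each x, list the y ∈ F_5 with f(x, y) ≡ 0 and those with g(x, y) ≡ 0 (mod 5); the common zeros in that column are the intersection.
  x = 0: f ≡ 0 at y ∈ {0}; g ≡ 0 at y ∈ ∅; common: ∅.
  x = 1: f ≡ 0 at y ∈ {2}; g ≡ 0 at y ∈ ∅; common: ∅.
  x = 2: f ≡ 0 at y ∈ {4}; g ≡ 0 at y ∈ {0, 1, 2, 3, 4}; common: {4}.
  x = 3: f ≡ 0 at y ∈ {1}; g ≡ 0 at y ∈ ∅; common: ∅.
  x = 4: f ≡ 0 at y ∈ {3}; g ≡ 0 at y ∈ ∅; common: ∅.
Collecting: common zeros = {(2, 4)}, so the count is 1.
Comparison with the Bézout bound: 1 ≤ 1 = deg(f)·deg(g), as expected for curves with no common component (the bound is attained).
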